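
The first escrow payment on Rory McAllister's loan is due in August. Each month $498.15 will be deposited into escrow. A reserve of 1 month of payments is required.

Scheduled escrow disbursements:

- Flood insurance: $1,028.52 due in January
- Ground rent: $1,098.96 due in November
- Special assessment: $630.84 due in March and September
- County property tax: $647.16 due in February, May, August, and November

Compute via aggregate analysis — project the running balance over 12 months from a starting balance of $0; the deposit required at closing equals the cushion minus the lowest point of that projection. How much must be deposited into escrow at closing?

Cushion = 1 × $498.15 = $498.15
Trial balance (start $0, +$498.15 each month, − disbursements):
  Aug: +$498.15 − $647.16 → -$149.01
  Sep: +$498.15 − $630.84 → -$281.70
  Oct: +$498.15 → $216.45
  Nov: +$498.15 − $1,746.12 → -$1,031.52
  Dec: +$498.15 → -$533.37
  Jan: +$498.15 − $1,028.52 → -$1,063.74
  Feb: +$498.15 − $647.16 → -$1,212.75
  Mar: +$498.15 − $630.84 → -$1,345.44
  Apr: +$498.15 → -$847.29
  May: +$498.15 − $647.16 → -$996.30
  Jun: +$498.15 → -$498.15
  Jul: +$498.15 → $0.00
Lowest trial balance = -$1,345.44 (Mar)
Initial deposit = cushion − low point = $498.15 − (-$1,345.44) = $1,843.59

$1,843.59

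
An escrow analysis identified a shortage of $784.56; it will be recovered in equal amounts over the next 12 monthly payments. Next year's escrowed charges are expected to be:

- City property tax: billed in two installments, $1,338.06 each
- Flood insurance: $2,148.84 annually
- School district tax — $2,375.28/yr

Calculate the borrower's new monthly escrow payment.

City property tax = $1,338.06 × 2 = $2,676.12 annually
Flood insurance = $2,148.84 annually
School district tax = $2,375.28 annually
Total annual escrow = $2,676.12 + $2,148.84 + $2,375.28 = $7,200.24
Monthly escrow = $7,200.24 / 12 = $600.02
Monthly shortage recovery: $784.56 ÷ 12 = $65.38
Adjusted monthly = $600.02 + $65.38 = $665.40

$665.40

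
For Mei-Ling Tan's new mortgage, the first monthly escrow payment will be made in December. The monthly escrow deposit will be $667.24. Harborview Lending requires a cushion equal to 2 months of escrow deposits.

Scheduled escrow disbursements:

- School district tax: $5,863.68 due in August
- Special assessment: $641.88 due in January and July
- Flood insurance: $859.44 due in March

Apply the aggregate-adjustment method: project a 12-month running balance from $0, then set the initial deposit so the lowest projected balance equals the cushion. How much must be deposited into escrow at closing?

$3,336.20

Cushion = 2 × $667.24 = $1,334.48
Trial balance (start $0, +$667.24 each month, − disbursements):
  Dec: +$667.24 → $667.24
  Jan: +$667.24 − $641.88 → $692.60
  Feb: +$667.24 → $1,359.84
  Mar: +$667.24 − $859.44 → $1,167.64
  Apr: +$667.24 → $1,834.88
  May: +$667.24 → $2,502.12
  Jun: +$667.24 → $3,169.36
  Jul: +$667.24 − $641.88 → $3,194.72
  Aug: +$667.24 − $5,863.68 → -$2,001.72
  Sep: +$667.24 → -$1,334.48
  Oct: +$667.24 → -$667.24
  Nov: +$667.24 → $0.00
Lowest trial balance = -$2,001.72 (Aug)
Initial deposit = cushion − low point = $1,334.48 − (-$2,001.72) = $3,336.20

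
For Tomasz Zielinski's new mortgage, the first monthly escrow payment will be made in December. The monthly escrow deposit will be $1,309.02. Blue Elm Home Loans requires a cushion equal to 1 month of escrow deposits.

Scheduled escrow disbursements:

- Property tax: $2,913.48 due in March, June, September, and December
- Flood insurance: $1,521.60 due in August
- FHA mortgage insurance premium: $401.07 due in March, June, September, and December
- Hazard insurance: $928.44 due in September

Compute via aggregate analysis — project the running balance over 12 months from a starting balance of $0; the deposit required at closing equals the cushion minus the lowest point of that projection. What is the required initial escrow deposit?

Cushion = 1 × $1,309.02 = $1,309.02
Trial balance (start $0, +$1,309.02 each month, − disbursements):
  Dec: +$1,309.02 − $3,314.55 → -$2,005.53
  Jan: +$1,309.02 → -$696.51
  Feb: +$1,309.02 → $612.51
  Mar: +$1,309.02 − $3,314.55 → -$1,393.02
  Apr: +$1,309.02 → -$84.00
  May: +$1,309.02 → $1,225.02
  Jun: +$1,309.02 − $3,314.55 → -$780.51
  Jul: +$1,309.02 → $528.51
  Aug: +$1,309.02 − $1,521.60 → $315.93
  Sep: +$1,309.02 − $4,242.99 → -$2,618.04
  Oct: +$1,309.02 → -$1,309.02
  Nov: +$1,309.02 → $0.00
Lowest trial balance = -$2,618.04 (Sep)
Initial deposit = cushion − low point = $1,309.02 − (-$2,618.04) = $3,927.06

$3,927.06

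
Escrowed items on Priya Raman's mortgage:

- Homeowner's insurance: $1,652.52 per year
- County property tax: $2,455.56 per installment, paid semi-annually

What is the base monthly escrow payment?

Homeowner's insurance = $1,652.52 per year
County property tax = $2,455.56 × 2 = $4,911.12 per year
Total per year = $1,652.52 + $4,911.12 = $6,563.64
Per month = $6,563.64 ÷ 12 = $546.97

$546.97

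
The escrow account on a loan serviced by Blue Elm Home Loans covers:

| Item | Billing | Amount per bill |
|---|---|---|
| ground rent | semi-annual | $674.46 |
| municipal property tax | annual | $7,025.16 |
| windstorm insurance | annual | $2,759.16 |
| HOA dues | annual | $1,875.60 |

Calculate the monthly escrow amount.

Ground rent = $674.46 × 2 = $1,348.92/yr
Municipal property tax = $7,025.16/yr
Windstorm insurance = $2,759.16/yr
HOA dues = $1,875.60/yr
Annual escrow total = $1,348.92 + $7,025.16 + $2,759.16 + $1,875.60 = $13,008.84
Base monthly escrow = $13,008.84 ÷ 12 = $1,084.07

$1,084.07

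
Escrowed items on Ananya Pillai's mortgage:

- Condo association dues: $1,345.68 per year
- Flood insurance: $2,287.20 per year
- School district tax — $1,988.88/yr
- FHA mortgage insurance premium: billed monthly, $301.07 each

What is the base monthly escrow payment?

$769.55

Condo association dues — $1,345.68 annually
Flood insurance — $2,287.20 annually
School district tax — $1,988.88 annually
FHA mortgage insurance premium — $301.07 × 12 = $3,612.84 annually
Yearly total = $1,345.68 + $2,287.20 + $1,988.88 + $3,612.84 = $9,234.60
Monthly escrow = $9,234.60 ÷ 12 = $769.55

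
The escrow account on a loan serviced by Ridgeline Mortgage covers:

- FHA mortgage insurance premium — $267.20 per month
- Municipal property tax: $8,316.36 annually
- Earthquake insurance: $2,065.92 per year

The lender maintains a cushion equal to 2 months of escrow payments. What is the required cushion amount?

FHA mortgage insurance premium — $267.20 × 12 = $3,206.40/yr
Municipal property tax — $8,316.36/yr
Earthquake insurance — $2,065.92/yr
Total per year = $13,588.68
Base monthly escrow = $13,588.68 ÷ 12 = $1,132.39
Cushion = 2 × $1,132.39 = $2,264.78

$2,264.78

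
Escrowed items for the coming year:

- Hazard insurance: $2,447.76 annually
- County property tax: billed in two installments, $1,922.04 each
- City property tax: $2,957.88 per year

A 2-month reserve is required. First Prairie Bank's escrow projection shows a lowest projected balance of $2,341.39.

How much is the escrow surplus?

$799.77

Hazard insurance = $2,447.76 annually
County property tax = $1,922.04 × 2 = $3,844.08 annually
City property tax = $2,957.88 annually
Combined annual = $2,447.76 + $3,844.08 + $2,957.88 = $9,249.72
Per month = $9,249.72 / 12 = $770.81
Required reserve = 2 × $770.81 = $1,541.62
Excess over cushion: $2,341.39 − $1,541.62 = $799.77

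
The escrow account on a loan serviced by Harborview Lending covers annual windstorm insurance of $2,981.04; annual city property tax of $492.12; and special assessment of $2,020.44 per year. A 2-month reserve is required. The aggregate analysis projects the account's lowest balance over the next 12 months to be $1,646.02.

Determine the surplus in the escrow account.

Windstorm insurance: $2,981.04
City property tax: $492.12
Special assessment: $2,020.44
Combined annual = $2,981.04 + $492.12 + $2,020.44 = $5,493.60
Monthly escrow = $5,493.60 ÷ 12 = $457.80
Required cushion = 2 × $457.80 = $915.60
Excess over cushion: $1,646.02 − $915.60 = $730.42

$730.42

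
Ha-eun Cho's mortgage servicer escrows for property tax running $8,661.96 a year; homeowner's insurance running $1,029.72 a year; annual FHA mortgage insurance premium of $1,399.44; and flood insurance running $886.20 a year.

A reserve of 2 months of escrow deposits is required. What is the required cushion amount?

Property tax = $8,661.96
Homeowner's insurance = $1,029.72
FHA mortgage insurance premium = $1,399.44
Flood insurance = $886.20
Yearly total = $8,661.96 + $1,029.72 + $1,399.44 + $886.20 = $11,977.32
Per month = $11,977.32 / 12 = $998.11
Cushion = 2 × $998.11 = $1,996.22

$1,996.22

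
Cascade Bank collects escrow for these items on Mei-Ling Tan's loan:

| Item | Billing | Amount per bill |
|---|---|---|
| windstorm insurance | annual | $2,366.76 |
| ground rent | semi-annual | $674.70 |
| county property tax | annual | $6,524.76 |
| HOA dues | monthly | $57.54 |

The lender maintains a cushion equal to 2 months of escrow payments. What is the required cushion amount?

$1,821.90

Windstorm insurance = $2,366.76 annually
Ground rent = $674.70 × 2 = $1,349.40 annually
County property tax = $6,524.76 annually
HOA dues = $57.54 × 12 = $690.48 annually
Total per year = $2,366.76 + $1,349.40 + $6,524.76 + $690.48 = $10,931.40
Base monthly escrow = $10,931.40 / 12 = $910.95
Reserve = 2 × $910.95 = $1,821.90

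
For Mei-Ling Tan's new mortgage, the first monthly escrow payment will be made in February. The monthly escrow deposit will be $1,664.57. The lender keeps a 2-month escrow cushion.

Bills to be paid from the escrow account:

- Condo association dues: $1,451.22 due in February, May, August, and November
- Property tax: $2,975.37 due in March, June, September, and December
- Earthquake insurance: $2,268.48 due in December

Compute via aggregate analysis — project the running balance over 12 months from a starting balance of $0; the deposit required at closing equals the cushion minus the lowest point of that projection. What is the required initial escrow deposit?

Cushion = 2 × $1,664.57 = $3,329.14
Trial balance (start $0, +$1,664.57 each month, − disbursements):
  Feb: +$1,664.57 − $1,451.22 → $213.35
  Mar: +$1,664.57 − $2,975.37 → -$1,097.45
  Apr: +$1,664.57 → $567.12
  May: +$1,664.57 − $1,451.22 → $780.47
  Jun: +$1,664.57 − $2,975.37 → -$530.33
  Jul: +$1,664.57 → $1,134.24
  Aug: +$1,664.57 − $1,451.22 → $1,347.59
  Sep: +$1,664.57 − $2,975.37 → $36.79
  Oct: +$1,664.57 → $1,701.36
  Nov: +$1,664.57 − $1,451.22 → $1,914.71
  Dec: +$1,664.57 − $5,243.85 → -$1,664.57
  Jan: +$1,664.57 → $0.00
Lowest trial balance = -$1,664.57 (Dec)
Initial deposit = cushion − low point = $3,329.14 − (-$1,664.57) = $4,993.71

$4,993.71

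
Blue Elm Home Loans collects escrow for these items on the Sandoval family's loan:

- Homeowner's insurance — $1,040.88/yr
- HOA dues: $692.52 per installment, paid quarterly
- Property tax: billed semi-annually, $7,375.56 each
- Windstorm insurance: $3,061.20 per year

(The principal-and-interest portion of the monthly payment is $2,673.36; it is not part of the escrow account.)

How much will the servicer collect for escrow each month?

Homeowner's insurance: $1,040.88 annually
HOA dues: $692.52 × 4 = $2,770.08 annually
Property tax: $7,375.56 × 2 = $14,751.12 annually
Windstorm insurance: $3,061.20 annually
Combined annual = $21,623.28
Monthly escrow = $21,623.28 / 12 = $1,801.94

$1,801.94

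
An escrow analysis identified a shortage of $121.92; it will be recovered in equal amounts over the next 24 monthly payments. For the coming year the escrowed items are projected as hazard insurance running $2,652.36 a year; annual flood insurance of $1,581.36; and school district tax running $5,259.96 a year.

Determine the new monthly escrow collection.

Hazard insurance = $2,652.36 per year
Flood insurance = $1,581.36 per year
School district tax = $5,259.96 per year
Total per year = $9,493.68
Base monthly escrow = $9,493.68 / 12 = $791.14
Monthly shortage recovery: $121.92 / 24 = $5.08
New monthly escrow = $791.14 + $5.08 = $796.22

$796.22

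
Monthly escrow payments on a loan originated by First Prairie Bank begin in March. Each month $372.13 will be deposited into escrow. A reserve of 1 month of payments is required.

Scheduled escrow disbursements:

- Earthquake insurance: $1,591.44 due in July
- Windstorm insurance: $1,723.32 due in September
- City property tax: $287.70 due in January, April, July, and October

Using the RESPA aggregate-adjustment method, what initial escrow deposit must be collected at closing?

Cushion = 1 × $372.13 = $372.13
Trial balance (start $0, +$372.13 each month, − disbursements):
  Mar: +$372.13 → $372.13
  Apr: +$372.13 − $287.70 → $456.56
  May: +$372.13 → $828.69
  Jun: +$372.13 → $1,200.82
  Jul: +$372.13 − $1,879.14 → -$306.19
  Aug: +$372.13 → $65.94
  Sep: +$372.13 − $1,723.32 → -$1,285.25
  Oct: +$372.13 − $287.70 → -$1,200.82
  Nov: +$372.13 → -$828.69
  Dec: +$372.13 → -$456.56
  Jan: +$372.13 − $287.70 → -$372.13
  Feb: +$372.13 → $0.00
Lowest trial balance = -$1,285.25 (Sep)
Initial deposit = cushion − low point = $372.13 − (-$1,285.25) = $1,657.38

$1,657.38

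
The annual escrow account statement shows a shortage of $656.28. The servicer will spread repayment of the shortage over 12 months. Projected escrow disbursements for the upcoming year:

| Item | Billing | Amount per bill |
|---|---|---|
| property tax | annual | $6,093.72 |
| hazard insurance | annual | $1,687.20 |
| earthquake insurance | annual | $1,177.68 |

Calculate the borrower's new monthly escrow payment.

$801.24

Property tax: $6,093.72 per year
Hazard insurance: $1,687.20 per year
Earthquake insurance: $1,177.68 per year
Yearly total = $6,093.72 + $1,687.20 + $1,177.68 = $8,958.60
Base monthly escrow = $8,958.60 ÷ 12 = $746.55
Shortage spread = $656.28 ÷ 12 = $54.69/mo
Adjusted monthly = $746.55 + $54.69 = $801.24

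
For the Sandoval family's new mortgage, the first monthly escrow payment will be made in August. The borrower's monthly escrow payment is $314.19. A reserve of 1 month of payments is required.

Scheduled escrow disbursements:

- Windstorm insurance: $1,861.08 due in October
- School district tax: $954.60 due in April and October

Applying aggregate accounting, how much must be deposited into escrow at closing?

Cushion = 1 × $314.19 = $314.19
Trial balance (start $0, +$314.19 each month, − disbursements):
  Aug: +$314.19 → $314.19
  Sep: +$314.19 → $628.38
  Oct: +$314.19 − $2,815.68 → -$1,873.11
  Nov: +$314.19 → -$1,558.92
  Dec: +$314.19 → -$1,244.73
  Jan: +$314.19 → -$930.54
  Feb: +$314.19 → -$616.35
  Mar: +$314.19 → -$302.16
  Apr: +$314.19 − $954.60 → -$942.57
  May: +$314.19 → -$628.38
  Jun: +$314.19 → -$314.19
  Jul: +$314.19 → $0.00
Lowest trial balance = -$1,873.11 (Oct)
Initial deposit = cushion − low point = $314.19 − (-$1,873.11) = $2,187.30

$2,187.30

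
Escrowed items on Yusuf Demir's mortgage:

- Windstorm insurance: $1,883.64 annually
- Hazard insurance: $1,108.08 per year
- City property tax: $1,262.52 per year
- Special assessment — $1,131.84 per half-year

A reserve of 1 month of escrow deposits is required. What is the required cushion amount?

$543.16

Windstorm insurance = $1,883.64 annually
Hazard insurance = $1,108.08 annually
City property tax = $1,262.52 annually
Special assessment = $1,131.84 × 2 = $2,263.68 annually
Combined annual = $6,517.92
Monthly escrow = $6,517.92 ÷ 12 = $543.16
Required cushion = 1 × $543.16 = $543.16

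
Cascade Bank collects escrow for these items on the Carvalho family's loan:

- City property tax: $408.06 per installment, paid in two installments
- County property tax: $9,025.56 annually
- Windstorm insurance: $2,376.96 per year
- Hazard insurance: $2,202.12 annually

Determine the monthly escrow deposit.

City property tax: $408.06 × 2 = $816.12 per year
County property tax: $9,025.56 per year
Windstorm insurance: $2,376.96 per year
Hazard insurance: $2,202.12 per year
Annual escrow total = $14,420.76
Monthly = $14,420.76 / 12 = $1,201.73

$1,201.73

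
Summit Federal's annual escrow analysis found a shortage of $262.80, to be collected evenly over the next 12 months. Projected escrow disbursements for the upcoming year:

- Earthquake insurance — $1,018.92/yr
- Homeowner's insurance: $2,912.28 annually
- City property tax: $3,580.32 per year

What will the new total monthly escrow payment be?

Earthquake insurance = $1,018.92 annually
Homeowner's insurance = $2,912.28 annually
City property tax = $3,580.32 annually
Total annual escrow = $7,511.52
Per month = $7,511.52 ÷ 12 = $625.96
Shortage per month = $262.80 / 12 = $21.90
New monthly escrow = $625.96 + $21.90 = $647.86

$647.86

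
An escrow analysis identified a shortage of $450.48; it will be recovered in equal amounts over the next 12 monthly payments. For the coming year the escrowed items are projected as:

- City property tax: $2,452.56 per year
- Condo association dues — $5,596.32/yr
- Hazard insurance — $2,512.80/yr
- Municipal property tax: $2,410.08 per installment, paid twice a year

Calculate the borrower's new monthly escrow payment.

City property tax — $2,452.56/yr
Condo association dues — $5,596.32/yr
Hazard insurance — $2,512.80/yr
Municipal property tax — $2,410.08 × 2 = $4,820.16/yr
Total per year = $15,381.84
Monthly = $15,381.84 ÷ 12 = $1,281.82
Shortage spread = $450.48 / 12 = $37.54/mo
New monthly escrow = $1,281.82 + $37.54 = $1,319.36

$1,319.36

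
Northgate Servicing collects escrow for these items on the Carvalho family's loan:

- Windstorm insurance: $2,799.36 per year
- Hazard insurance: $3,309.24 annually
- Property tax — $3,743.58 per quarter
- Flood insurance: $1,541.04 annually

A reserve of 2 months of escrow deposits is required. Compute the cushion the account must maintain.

Windstorm insurance: $2,799.36/yr
Hazard insurance: $3,309.24/yr
Property tax: $3,743.58 × 4 = $14,974.32/yr
Flood insurance: $1,541.04/yr
Total per year = $2,799.36 + $3,309.24 + $14,974.32 + $1,541.04 = $22,623.96
Per month = $22,623.96 / 12 = $1,885.33
Cushion = 2 × $1,885.33 = $3,770.66

$3,770.66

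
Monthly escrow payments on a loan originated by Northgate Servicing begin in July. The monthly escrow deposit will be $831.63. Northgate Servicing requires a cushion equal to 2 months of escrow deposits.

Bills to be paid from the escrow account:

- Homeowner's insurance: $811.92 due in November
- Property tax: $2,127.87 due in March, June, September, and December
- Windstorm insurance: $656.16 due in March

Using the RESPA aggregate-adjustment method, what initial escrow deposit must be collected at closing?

Cushion = 2 × $831.63 = $1,663.26
Trial balance (start $0, +$831.63 each month, − disbursements):
  Jul: +$831.63 → $831.63
  Aug: +$831.63 → $1,663.26
  Sep: +$831.63 − $2,127.87 → $367.02
  Oct: +$831.63 → $1,198.65
  Nov: +$831.63 − $811.92 → $1,218.36
  Dec: +$831.63 − $2,127.87 → -$77.88
  Jan: +$831.63 → $753.75
  Feb: +$831.63 → $1,585.38
  Mar: +$831.63 − $2,784.03 → -$367.02
  Apr: +$831.63 → $464.61
  May: +$831.63 → $1,296.24
  Jun: +$831.63 − $2,127.87 → $0.00
Lowest trial balance = -$367.02 (Mar)
Initial deposit = cushion − low point = $1,663.26 − (-$367.02) = $2,030.28

$2,030.28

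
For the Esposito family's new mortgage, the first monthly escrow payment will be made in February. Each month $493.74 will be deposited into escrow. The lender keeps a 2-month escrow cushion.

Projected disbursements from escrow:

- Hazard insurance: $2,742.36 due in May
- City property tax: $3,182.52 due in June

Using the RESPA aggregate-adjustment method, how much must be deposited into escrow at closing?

$4,443.66

Cushion = 2 × $493.74 = $987.48
Trial balance (start $0, +$493.74 each month, − disbursements):
  Feb: +$493.74 → $493.74
  Mar: +$493.74 → $987.48
  Apr: +$493.74 → $1,481.22
  May: +$493.74 − $2,742.36 → -$767.40
  Jun: +$493.74 − $3,182.52 → -$3,456.18
  Jul: +$493.74 → -$2,962.44
  Aug: +$493.74 → -$2,468.70
  Sep: +$493.74 → -$1,974.96
  Oct: +$493.74 → -$1,481.22
  Nov: +$493.74 → -$987.48
  Dec: +$493.74 → -$493.74
  Jan: +$493.74 → $0.00
Lowest trial balance = -$3,456.18 (Jun)
Initial deposit = cushion − low point = $987.48 − (-$3,456.18) = $4,443.66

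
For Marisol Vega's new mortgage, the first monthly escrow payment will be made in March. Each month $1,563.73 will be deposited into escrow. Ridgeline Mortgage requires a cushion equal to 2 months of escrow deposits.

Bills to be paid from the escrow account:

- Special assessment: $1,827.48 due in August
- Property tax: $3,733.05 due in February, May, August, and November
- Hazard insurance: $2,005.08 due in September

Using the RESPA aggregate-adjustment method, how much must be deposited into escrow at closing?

$4,085.60

Cushion = 2 × $1,563.73 = $3,127.46
Trial balance (start $0, +$1,563.73 each month, − disbursements):
  Mar: +$1,563.73 → $1,563.73
  Apr: +$1,563.73 → $3,127.46
  May: +$1,563.73 − $3,733.05 → $958.14
  Jun: +$1,563.73 → $2,521.87
  Jul: +$1,563.73 → $4,085.60
  Aug: +$1,563.73 − $5,560.53 → $88.80
  Sep: +$1,563.73 − $2,005.08 → -$352.55
  Oct: +$1,563.73 → $1,211.18
  Nov: +$1,563.73 − $3,733.05 → -$958.14
  Dec: +$1,563.73 → $605.59
  Jan: +$1,563.73 → $2,169.32
  Feb: +$1,563.73 − $3,733.05 → $0.00
Lowest trial balance = -$958.14 (Nov)
Initial deposit = cushion − low point = $3,127.46 − (-$958.14) = $4,085.60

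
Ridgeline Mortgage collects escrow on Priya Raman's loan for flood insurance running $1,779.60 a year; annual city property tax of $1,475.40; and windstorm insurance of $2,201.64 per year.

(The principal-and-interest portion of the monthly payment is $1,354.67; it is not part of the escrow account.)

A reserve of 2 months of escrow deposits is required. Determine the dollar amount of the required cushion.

$909.44

Flood insurance: $1,779.60/yr
City property tax: $1,475.40/yr
Windstorm insurance: $2,201.64/yr
Annual escrow total = $1,779.60 + $1,475.40 + $2,201.64 = $5,456.64
Base monthly escrow = $5,456.64 / 12 = $454.72
Required cushion = 2 × $454.72 = $909.44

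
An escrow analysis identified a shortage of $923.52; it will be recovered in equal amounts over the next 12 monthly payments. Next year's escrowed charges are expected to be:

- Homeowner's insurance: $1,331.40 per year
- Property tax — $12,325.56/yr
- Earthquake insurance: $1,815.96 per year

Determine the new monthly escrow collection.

Homeowner's insurance — $1,331.40 annually
Property tax — $12,325.56 annually
Earthquake insurance — $1,815.96 annually
Total per year = $1,331.40 + $12,325.56 + $1,815.96 = $15,472.92
Base monthly escrow = $15,472.92 / 12 = $1,289.41
Monthly shortage recovery: $923.52 ÷ 12 = $76.96
Adjusted monthly = $1,289.41 + $76.96 = $1,366.37

$1,366.37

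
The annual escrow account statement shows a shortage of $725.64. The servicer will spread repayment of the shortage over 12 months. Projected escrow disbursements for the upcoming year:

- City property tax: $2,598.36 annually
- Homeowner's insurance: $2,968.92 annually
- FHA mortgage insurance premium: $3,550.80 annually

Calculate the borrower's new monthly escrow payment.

$820.31

City property tax: $2,598.36/yr
Homeowner's insurance: $2,968.92/yr
FHA mortgage insurance premium: $3,550.80/yr
Total per year = $9,118.08
Base monthly escrow = $9,118.08 / 12 = $759.84
Shortage spread = $725.64 ÷ 12 = $60.47/mo
Adjusted monthly = $759.84 + $60.47 = $820.31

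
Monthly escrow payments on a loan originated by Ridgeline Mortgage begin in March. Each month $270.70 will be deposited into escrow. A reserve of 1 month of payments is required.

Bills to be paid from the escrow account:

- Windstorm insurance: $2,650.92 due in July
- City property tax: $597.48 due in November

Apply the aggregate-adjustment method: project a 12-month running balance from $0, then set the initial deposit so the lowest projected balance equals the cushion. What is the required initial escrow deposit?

Cushion = 1 × $270.70 = $270.70
Trial balance (start $0, +$270.70 each month, − disbursements):
  Mar: +$270.70 → $270.70
  Apr: +$270.70 → $541.40
  May: +$270.70 → $812.10
  Jun: +$270.70 → $1,082.80
  Jul: +$270.70 − $2,650.92 → -$1,297.42
  Aug: +$270.70 → -$1,026.72
  Sep: +$270.70 → -$756.02
  Oct: +$270.70 → -$485.32
  Nov: +$270.70 − $597.48 → -$812.10
  Dec: +$270.70 → -$541.40
  Jan: +$270.70 → -$270.70
  Feb: +$270.70 → $0.00
Lowest trial balance = -$1,297.42 (Jul)
Initial deposit = cushion − low point = $270.70 − (-$1,297.42) = $1,568.12

$1,568.12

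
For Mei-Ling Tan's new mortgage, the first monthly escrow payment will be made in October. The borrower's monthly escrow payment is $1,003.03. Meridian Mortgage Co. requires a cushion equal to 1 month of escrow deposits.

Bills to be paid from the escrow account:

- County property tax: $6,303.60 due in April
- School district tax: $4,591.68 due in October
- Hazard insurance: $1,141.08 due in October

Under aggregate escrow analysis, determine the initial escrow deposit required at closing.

Cushion = 1 × $1,003.03 = $1,003.03
Trial balance (start $0, +$1,003.03 each month, − disbursements):
  Oct: +$1,003.03 − $5,732.76 → -$4,729.73
  Nov: +$1,003.03 → -$3,726.70
  Dec: +$1,003.03 → -$2,723.67
  Jan: +$1,003.03 → -$1,720.64
  Feb: +$1,003.03 → -$717.61
  Mar: +$1,003.03 → $285.42
  Apr: +$1,003.03 − $6,303.60 → -$5,015.15
  May: +$1,003.03 → -$4,012.12
  Jun: +$1,003.03 → -$3,009.09
  Jul: +$1,003.03 → -$2,006.06
  Aug: +$1,003.03 → -$1,003.03
  Sep: +$1,003.03 → $0.00
Lowest trial balance = -$5,015.15 (Apr)
Initial deposit = cushion − low point = $1,003.03 − (-$5,015.15) = $6,018.18

$6,018.18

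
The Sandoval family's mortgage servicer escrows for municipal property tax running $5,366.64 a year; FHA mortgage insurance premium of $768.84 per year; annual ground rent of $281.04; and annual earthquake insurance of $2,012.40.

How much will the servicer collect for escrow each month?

Municipal property tax: $5,366.64
FHA mortgage insurance premium: $768.84
Ground rent: $281.04
Earthquake insurance: $2,012.40
Combined annual = $8,428.92
Monthly escrow = $8,428.92 ÷ 12 = $702.41

$702.41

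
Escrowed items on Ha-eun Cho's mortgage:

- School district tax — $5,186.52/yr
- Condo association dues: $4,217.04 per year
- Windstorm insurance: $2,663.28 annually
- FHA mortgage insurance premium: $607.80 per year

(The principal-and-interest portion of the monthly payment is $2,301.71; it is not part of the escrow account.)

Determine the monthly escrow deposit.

$1,056.22

School district tax = $5,186.52/yr
Condo association dues = $4,217.04/yr
Windstorm insurance = $2,663.28/yr
FHA mortgage insurance premium = $607.80/yr
Total per year = $12,674.64
Per month = $12,674.64 / 12 = $1,056.22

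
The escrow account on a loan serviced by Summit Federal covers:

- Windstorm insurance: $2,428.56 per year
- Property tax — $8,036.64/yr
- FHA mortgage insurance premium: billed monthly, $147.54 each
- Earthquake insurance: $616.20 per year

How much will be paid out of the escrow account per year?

Windstorm insurance = $2,428.56
Property tax = $8,036.64
FHA mortgage insurance premium = $147.54 × 12 = $1,770.48
Earthquake insurance = $616.20
Total per year = $12,851.88

$12,851.88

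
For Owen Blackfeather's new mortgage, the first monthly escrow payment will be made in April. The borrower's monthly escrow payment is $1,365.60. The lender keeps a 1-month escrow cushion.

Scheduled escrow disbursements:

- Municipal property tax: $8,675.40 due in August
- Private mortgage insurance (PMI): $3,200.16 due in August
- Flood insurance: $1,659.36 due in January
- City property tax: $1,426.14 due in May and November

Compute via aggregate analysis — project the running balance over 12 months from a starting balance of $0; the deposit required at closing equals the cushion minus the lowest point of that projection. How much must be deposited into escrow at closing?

$7,839.30

Cushion = 1 × $1,365.60 = $1,365.60
Trial balance (start $0, +$1,365.60 each month, − disbursements):
  Apr: +$1,365.60 → $1,365.60
  May: +$1,365.60 − $1,426.14 → $1,305.06
  Jun: +$1,365.60 → $2,670.66
  Jul: +$1,365.60 → $4,036.26
  Aug: +$1,365.60 − $11,875.56 → -$6,473.70
  Sep: +$1,365.60 → -$5,108.10
  Oct: +$1,365.60 → -$3,742.50
  Nov: +$1,365.60 − $1,426.14 → -$3,803.04
  Dec: +$1,365.60 → -$2,437.44
  Jan: +$1,365.60 − $1,659.36 → -$2,731.20
  Feb: +$1,365.60 → -$1,365.60
  Mar: +$1,365.60 → $0.00
Lowest trial balance = -$6,473.70 (Aug)
Initial deposit = cushion − low point = $1,365.60 − (-$6,473.70) = $7,839.30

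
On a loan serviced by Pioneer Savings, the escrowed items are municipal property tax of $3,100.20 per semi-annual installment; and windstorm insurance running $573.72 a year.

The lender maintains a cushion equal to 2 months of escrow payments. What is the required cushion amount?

Municipal property tax = $3,100.20 × 2 = $6,200.40 annually
Windstorm insurance = $573.72 annually
Total per year = $6,774.12
Monthly escrow = $6,774.12 / 12 = $564.51
Reserve = 2 × $564.51 = $1,129.02

$1,129.02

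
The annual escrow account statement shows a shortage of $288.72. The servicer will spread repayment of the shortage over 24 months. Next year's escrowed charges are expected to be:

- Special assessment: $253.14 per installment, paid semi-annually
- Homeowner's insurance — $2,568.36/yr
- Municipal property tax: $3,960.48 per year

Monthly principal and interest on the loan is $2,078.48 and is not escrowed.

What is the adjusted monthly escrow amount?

$598.29

Special assessment: $253.14 × 2 = $506.28 annually
Homeowner's insurance: $2,568.36 annually
Municipal property tax: $3,960.48 annually
Total per year = $506.28 + $2,568.36 + $3,960.48 = $7,035.12
Base monthly escrow = $7,035.12 ÷ 12 = $586.26
Monthly shortage recovery: $288.72 / 24 = $12.03
Adjusted monthly = $586.26 + $12.03 = $598.29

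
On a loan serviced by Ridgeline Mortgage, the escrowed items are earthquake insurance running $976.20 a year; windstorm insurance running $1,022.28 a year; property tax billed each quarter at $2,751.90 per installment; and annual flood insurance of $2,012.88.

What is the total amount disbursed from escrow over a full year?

$15,018.96

Earthquake insurance — $976.20 annually
Windstorm insurance — $1,022.28 annually
Property tax — $2,751.90 × 4 = $11,007.60 annually
Flood insurance — $2,012.88 annually
Annual escrow total = $15,018.96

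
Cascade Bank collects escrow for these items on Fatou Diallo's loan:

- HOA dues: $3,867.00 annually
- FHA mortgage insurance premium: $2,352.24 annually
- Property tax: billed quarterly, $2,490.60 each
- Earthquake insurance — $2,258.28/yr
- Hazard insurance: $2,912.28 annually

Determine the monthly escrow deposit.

$1,779.35

HOA dues: $3,867.00
FHA mortgage insurance premium: $2,352.24
Property tax: $2,490.60 × 4 = $9,962.40
Earthquake insurance: $2,258.28
Hazard insurance: $2,912.28
Yearly total = $3,867.00 + $2,352.24 + $9,962.40 + $2,258.28 + $2,912.28 = $21,352.20
Monthly = $21,352.20 ÷ 12 = $1,779.35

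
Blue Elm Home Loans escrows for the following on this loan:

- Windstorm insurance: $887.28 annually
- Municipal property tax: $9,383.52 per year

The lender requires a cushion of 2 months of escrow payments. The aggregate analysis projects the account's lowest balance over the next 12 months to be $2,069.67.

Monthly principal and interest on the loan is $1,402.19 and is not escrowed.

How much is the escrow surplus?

Windstorm insurance: $887.28 annually
Municipal property tax: $9,383.52 annually
Annual escrow total = $10,270.80
Base monthly escrow = $10,270.80 ÷ 12 = $855.90
Required reserve = 2 × $855.90 = $1,711.80
Excess over cushion: $2,069.67 − $1,711.80 = $357.87

$357.87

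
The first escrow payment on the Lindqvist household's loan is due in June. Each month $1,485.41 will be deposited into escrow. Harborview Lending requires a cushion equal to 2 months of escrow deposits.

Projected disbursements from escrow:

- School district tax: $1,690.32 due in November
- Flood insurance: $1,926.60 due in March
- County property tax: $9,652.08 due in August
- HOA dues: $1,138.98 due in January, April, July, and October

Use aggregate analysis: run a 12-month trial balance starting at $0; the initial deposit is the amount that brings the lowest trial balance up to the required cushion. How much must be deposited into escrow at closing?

Cushion = 2 × $1,485.41 = $2,970.82
Trial balance (start $0, +$1,485.41 each month, − disbursements):
  Jun: +$1,485.41 → $1,485.41
  Jul: +$1,485.41 − $1,138.98 → $1,831.84
  Aug: +$1,485.41 − $9,652.08 → -$6,334.83
  Sep: +$1,485.41 → -$4,849.42
  Oct: +$1,485.41 − $1,138.98 → -$4,502.99
  Nov: +$1,485.41 − $1,690.32 → -$4,707.90
  Dec: +$1,485.41 → -$3,222.49
  Jan: +$1,485.41 − $1,138.98 → -$2,876.06
  Feb: +$1,485.41 → -$1,390.65
  Mar: +$1,485.41 − $1,926.60 → -$1,831.84
  Apr: +$1,485.41 − $1,138.98 → -$1,485.41
  May: +$1,485.41 → $0.00
Lowest trial balance = -$6,334.83 (Aug)
Initial deposit = cushion − low point = $2,970.82 − (-$6,334.83) = $9,305.65

$9,305.65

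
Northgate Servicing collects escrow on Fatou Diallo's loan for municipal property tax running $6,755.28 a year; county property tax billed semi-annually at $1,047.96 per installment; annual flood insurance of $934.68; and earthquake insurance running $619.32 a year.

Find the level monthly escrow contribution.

$867.10

Municipal property tax — $6,755.28
County property tax — $1,047.96 × 2 = $2,095.92
Flood insurance — $934.68
Earthquake insurance — $619.32
Total annual escrow = $10,405.20
Per month = $10,405.20 ÷ 12 = $867.10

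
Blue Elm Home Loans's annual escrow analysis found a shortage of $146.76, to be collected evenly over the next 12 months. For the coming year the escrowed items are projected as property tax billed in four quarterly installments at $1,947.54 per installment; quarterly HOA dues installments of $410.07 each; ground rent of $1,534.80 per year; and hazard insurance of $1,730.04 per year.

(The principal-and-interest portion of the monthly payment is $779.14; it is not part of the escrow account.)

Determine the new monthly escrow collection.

Property tax = $1,947.54 × 4 = $7,790.16 annually
HOA dues = $410.07 × 4 = $1,640.28 annually
Ground rent = $1,534.80 annually
Hazard insurance = $1,730.04 annually
Yearly total = $7,790.16 + $1,640.28 + $1,534.80 + $1,730.04 = $12,695.28
Base monthly escrow = $12,695.28 ÷ 12 = $1,057.94
Monthly shortage recovery: $146.76 / 12 = $12.23
Adjusted monthly = $1,057.94 + $12.23 = $1,070.17

$1,070.17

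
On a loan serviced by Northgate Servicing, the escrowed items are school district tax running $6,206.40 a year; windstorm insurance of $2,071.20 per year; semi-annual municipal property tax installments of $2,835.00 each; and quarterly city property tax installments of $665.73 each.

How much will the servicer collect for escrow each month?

School district tax: $6,206.40/yr
Windstorm insurance: $2,071.20/yr
Municipal property tax: $2,835.00 × 2 = $5,670.00/yr
City property tax: $665.73 × 4 = $2,662.92/yr
Combined annual = $6,206.40 + $2,071.20 + $5,670.00 + $2,662.92 = $16,610.52
Base monthly escrow = $16,610.52 ÷ 12 = $1,384.21

$1,384.21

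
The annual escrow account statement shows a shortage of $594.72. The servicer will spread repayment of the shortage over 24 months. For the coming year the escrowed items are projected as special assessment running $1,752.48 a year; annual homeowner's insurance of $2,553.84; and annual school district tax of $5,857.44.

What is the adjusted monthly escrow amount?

$871.76

Special assessment: $1,752.48 per year
Homeowner's insurance: $2,553.84 per year
School district tax: $5,857.44 per year
Total annual escrow = $1,752.48 + $2,553.84 + $5,857.44 = $10,163.76
Per month = $10,163.76 ÷ 12 = $846.98
Shortage per month = $594.72 / 24 = $24.78
Adjusted monthly = $846.98 + $24.78 = $871.76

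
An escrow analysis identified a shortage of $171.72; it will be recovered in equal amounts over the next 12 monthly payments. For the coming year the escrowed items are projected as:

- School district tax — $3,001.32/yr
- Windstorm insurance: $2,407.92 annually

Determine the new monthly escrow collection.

School district tax = $3,001.32/yr
Windstorm insurance = $2,407.92/yr
Yearly total = $3,001.32 + $2,407.92 = $5,409.24
Monthly escrow = $5,409.24 / 12 = $450.77
Shortage per month = $171.72 / 12 = $14.31
Adjusted monthly = $450.77 + $14.31 = $465.08

$465.08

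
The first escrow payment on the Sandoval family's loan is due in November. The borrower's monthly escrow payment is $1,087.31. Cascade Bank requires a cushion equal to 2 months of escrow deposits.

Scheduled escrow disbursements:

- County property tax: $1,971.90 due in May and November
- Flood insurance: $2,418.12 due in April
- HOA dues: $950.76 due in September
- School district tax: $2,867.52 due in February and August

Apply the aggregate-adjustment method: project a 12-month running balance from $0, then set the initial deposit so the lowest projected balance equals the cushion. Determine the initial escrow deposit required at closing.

$3,792.89

Cushion = 2 × $1,087.31 = $2,174.62
Trial balance (start $0, +$1,087.31 each month, − disbursements):
  Nov: +$1,087.31 − $1,971.90 → -$884.59
  Dec: +$1,087.31 → $202.72
  Jan: +$1,087.31 → $1,290.03
  Feb: +$1,087.31 − $2,867.52 → -$490.18
  Mar: +$1,087.31 → $597.13
  Apr: +$1,087.31 − $2,418.12 → -$733.68
  May: +$1,087.31 − $1,971.90 → -$1,618.27
  Jun: +$1,087.31 → -$530.96
  Jul: +$1,087.31 → $556.35
  Aug: +$1,087.31 − $2,867.52 → -$1,223.86
  Sep: +$1,087.31 − $950.76 → -$1,087.31
  Oct: +$1,087.31 → $0.00
Lowest trial balance = -$1,618.27 (May)
Initial deposit = cushion − low point = $2,174.62 − (-$1,618.27) = $3,792.89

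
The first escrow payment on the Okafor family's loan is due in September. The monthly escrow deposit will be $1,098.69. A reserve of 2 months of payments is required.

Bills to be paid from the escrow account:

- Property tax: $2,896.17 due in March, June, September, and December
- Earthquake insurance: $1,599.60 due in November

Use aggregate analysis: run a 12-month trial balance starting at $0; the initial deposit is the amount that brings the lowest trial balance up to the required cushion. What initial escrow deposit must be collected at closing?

Cushion = 2 × $1,098.69 = $2,197.38
Trial balance (start $0, +$1,098.69 each month, − disbursements):
  Sep: +$1,098.69 − $2,896.17 → -$1,797.48
  Oct: +$1,098.69 → -$698.79
  Nov: +$1,098.69 − $1,599.60 → -$1,199.70
  Dec: +$1,098.69 − $2,896.17 → -$2,997.18
  Jan: +$1,098.69 → -$1,898.49
  Feb: +$1,098.69 → -$799.80
  Mar: +$1,098.69 − $2,896.17 → -$2,597.28
  Apr: +$1,098.69 → -$1,498.59
  May: +$1,098.69 → -$399.90
  Jun: +$1,098.69 − $2,896.17 → -$2,197.38
  Jul: +$1,098.69 → -$1,098.69
  Aug: +$1,098.69 → $0.00
Lowest trial balance = -$2,997.18 (Dec)
Initial deposit = cushion − low point = $2,197.38 − (-$2,997.18) = $5,194.56

$5,194.56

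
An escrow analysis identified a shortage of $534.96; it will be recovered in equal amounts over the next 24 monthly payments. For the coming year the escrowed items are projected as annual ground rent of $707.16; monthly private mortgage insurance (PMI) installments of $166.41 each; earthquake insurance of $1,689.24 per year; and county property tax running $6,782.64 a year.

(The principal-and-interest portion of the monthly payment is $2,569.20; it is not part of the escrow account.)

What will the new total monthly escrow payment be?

Ground rent = $707.16 per year
Private mortgage insurance (PMI) = $166.41 × 12 = $1,996.92 per year
Earthquake insurance = $1,689.24 per year
County property tax = $6,782.64 per year
Annual escrow total = $707.16 + $1,996.92 + $1,689.24 + $6,782.64 = $11,175.96
Base monthly escrow = $11,175.96 / 12 = $931.33
Shortage per month = $534.96 / 24 = $22.29
New monthly escrow = $931.33 + $22.29 = $953.62

$953.62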